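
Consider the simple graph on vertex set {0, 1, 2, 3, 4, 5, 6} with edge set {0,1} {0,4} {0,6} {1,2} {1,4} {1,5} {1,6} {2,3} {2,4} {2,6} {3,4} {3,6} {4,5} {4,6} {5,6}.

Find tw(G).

A width-3 tree decomposition is:
Bags: B1 = {0, 1, 4, 6}  B2 = {1, 4, 5, 6}  B3 = {1, 2, 4, 6}  B4 = {2, 3, 4, 6}
Tree: B1–B2, B2–B3, B3–B4
The largest bag has 4 vertices, giving width 3; this decomposition certifies tw(G) ≤ 3. On the other hand G contains the 4-clique {0, 1, 4, 6}. A clique must lie in a single bag of any decomposition, so no decomposition can have width below 3. Combining the bounds, tw(G) = 3.

3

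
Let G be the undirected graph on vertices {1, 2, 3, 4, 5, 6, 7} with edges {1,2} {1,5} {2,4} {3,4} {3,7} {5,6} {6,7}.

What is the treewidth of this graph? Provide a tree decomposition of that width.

Each bag holds 3 vertices, so the decomposition has width 2, which upper-bounds the treewidth. For the lower bound, G contains the cycle 4–3–7–6–5–1–2–4, so G is not a forest; only forests have treewidth ≤ 1, hence tw(G) ≥ 2. Hence tw(G) = 2 exactly.

Treewidth 2.
Bags: B1 = {3, 4, 7}  B2 = {4, 6, 7}  B3 = {4, 5, 6}  B4 = {1, 4, 5}  B5 = {1, 2, 4}
Tree: B1–B2, B2–B3, B3–B4, B4–B5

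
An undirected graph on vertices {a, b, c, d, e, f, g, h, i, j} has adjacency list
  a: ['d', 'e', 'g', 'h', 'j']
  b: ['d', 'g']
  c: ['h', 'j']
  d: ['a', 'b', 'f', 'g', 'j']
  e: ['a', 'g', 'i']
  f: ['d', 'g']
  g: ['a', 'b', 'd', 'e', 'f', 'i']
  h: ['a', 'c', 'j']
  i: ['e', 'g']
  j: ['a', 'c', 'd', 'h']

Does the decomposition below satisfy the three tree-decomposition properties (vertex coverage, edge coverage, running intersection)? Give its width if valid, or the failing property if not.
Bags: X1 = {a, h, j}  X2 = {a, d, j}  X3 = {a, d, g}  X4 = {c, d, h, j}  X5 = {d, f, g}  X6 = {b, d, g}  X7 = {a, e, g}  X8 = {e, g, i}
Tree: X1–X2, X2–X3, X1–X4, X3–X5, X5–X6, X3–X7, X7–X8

A tree decomposition must satisfy three properties: every vertex lies in some bag; for every edge, both endpoints lie together in some bag; and for every vertex, the bags containing it form a connected subtree. Here bags containing vertex d are not connected in the tree, so the decomposition is invalid.

No — bags containing vertex d are not connected in the tree.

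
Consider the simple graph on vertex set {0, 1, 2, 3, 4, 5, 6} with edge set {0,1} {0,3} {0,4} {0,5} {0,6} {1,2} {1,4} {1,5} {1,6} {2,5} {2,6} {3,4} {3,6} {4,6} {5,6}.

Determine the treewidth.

A width-3 tree decomposition is:
Bags: B1 = {0, 3, 4, 6}  B2 = {0, 1, 4, 6}  B3 = {0, 1, 5, 6}  B4 = {1, 2, 5, 6}
Tree: B1–B2, B2–B3, B3–B4
Each bag holds 4 vertices, so the decomposition has width 3, which upper-bounds the treewidth. On the other hand G contains the 4-clique {0, 1, 4, 6}. A clique must lie in a single bag of any decomposition, so no decomposition can have width below 3. The upper and lower bounds meet at 3, so that is the treewidth.

3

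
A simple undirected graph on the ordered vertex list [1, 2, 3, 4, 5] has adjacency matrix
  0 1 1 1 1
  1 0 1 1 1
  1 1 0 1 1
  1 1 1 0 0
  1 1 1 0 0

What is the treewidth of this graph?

A width-3 tree decomposition is:
Bags: B1 = {1, 2, 3, 4}  B2 = {1, 2, 3, 5}
Tree: B1–B2
Every bag has size at most 4, so the width is 4 − 1 = 3 and tw(G) ≤ 3. On the other hand G contains the 4-clique {1, 2, 3, 4}. A clique must lie in a single bag of any decomposition, so no decomposition can have width below 3. The upper and lower bounds meet at 3, so that is the treewidth.

3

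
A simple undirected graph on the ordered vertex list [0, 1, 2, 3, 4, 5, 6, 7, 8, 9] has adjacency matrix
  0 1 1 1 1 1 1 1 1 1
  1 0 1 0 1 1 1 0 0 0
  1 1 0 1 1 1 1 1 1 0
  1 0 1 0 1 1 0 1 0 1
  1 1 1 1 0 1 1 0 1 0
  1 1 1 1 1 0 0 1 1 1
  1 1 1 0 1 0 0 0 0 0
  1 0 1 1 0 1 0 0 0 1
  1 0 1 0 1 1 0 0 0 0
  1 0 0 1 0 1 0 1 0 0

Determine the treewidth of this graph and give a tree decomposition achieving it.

The largest bag has 5 vertices, giving width 4; this decomposition certifies tw(G) ≤ 4. Conversely, {0, 3, 5, 7, 9} is a clique of size 5, and the vertices of any clique must share a bag in every tree decomposition; so some bag has ≥ 5 vertices and tw(G) ≥ 4. The upper and lower bounds meet at 4, so that is the treewidth.

Treewidth 4.
One optimal decomposition is:
Bags: B1 = {0, 2, 3, 4, 5}  B2 = {0, 2, 4, 5, 8}  B3 = {0, 1, 2, 4, 5}  B4 = {0, 2, 3, 5, 7}  B5 = {0, 3, 5, 7, 9}  B6 = {0, 1, 2, 4, 6}
Tree: B1–B2, B1–B3, B1–B4, B4–B5, B3–B6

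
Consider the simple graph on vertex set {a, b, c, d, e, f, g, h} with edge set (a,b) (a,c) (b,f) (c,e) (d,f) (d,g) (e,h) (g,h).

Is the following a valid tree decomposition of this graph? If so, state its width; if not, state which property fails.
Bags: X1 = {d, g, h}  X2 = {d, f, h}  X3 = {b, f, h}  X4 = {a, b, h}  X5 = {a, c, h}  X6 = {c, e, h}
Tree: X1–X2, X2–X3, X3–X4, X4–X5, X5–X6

Every vertex of G appears in some bag (union = {a, b, c, d, e, f, g, h}); every edge is covered by a bag; and for each vertex v the set of bags containing v is connected in the bag tree. The decomposition is therefore valid. The largest bag has 3 vertices, so the width is 2.

Yes; width 2.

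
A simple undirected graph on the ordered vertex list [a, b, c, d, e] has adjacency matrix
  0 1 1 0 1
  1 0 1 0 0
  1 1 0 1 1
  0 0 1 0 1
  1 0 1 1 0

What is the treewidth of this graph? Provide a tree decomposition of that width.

Treewidth 2.
One such decomposition:
Bags: B1 = {c, d, e}  B2 = {a, c, e}  B3 = {a, b, c}
Tree: B1–B2, B2–B3

The largest bag has 3 vertices, giving width 2; this decomposition certifies tw(G) ≤ 2. Conversely, {c, d, e} is a clique of size 3, and the vertices of any clique must share a bag in every tree decomposition; so some bag has ≥ 3 vertices and tw(G) ≥ 2. The upper and lower bounds meet at 2, so that is the treewidth.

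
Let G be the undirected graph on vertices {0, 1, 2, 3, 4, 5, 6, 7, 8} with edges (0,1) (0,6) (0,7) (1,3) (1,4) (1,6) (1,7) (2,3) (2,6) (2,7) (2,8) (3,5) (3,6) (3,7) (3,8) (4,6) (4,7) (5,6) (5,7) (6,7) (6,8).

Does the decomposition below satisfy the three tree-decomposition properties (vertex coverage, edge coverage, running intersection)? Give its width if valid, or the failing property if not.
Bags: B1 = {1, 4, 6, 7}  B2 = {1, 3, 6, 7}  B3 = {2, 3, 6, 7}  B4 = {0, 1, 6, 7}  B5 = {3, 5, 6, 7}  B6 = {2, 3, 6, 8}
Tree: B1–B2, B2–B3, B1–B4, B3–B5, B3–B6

Yes; width 3.

Vertex coverage: the bags together contain {0, 1, 2, 3, 4, 5, 6, 7, 8}, the full vertex set. Edge coverage: each edge of G has both endpoints in at least one bag. Running intersection: for every vertex, the bags containing it form a connected subtree. All three properties hold, so this is a valid tree decomposition of width max|bag| − 1 = 3, and hence tw(G) ≤ 3.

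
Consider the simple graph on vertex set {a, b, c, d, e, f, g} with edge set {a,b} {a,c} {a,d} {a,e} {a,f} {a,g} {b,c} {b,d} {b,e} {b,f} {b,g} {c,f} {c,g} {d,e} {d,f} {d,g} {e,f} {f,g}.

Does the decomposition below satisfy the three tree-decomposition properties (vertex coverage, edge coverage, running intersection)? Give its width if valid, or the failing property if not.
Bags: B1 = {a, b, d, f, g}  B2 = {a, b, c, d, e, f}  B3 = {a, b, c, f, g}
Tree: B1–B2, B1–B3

A tree decomposition must satisfy three properties: every vertex lies in some bag; for every edge, both endpoints lie together in some bag; and for every vertex, the bags containing it form a connected subtree. Here bags containing vertex c are not connected in the tree, so the decomposition is invalid.

No — bags containing vertex c are not connected in the tree.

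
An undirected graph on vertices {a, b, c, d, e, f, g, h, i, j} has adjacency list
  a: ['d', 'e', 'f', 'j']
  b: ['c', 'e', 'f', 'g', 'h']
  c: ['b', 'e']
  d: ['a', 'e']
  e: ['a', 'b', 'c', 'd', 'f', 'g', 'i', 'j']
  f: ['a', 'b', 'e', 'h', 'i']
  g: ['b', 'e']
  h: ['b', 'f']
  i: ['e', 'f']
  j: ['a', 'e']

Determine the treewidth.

A width-2 tree decomposition is:
Bags: B1 = {a, e, f}  B2 = {b, e, f}  B3 = {e, f, i}  B4 = {a, e, j}  B5 = {b, e, g}  B6 = {b, c, e}  B7 = {b, f, h}  B8 = {a, d, e}
Tree: B1–B2, B2–B3, B1–B4, B2–B5, B5–B6, B2–B7, B1–B8
Each bag holds 3 vertices, so the decomposition has width 2, which upper-bounds the treewidth. For the lower bound, the 3 vertices {a, d, e} are pairwise adjacent, and any tree decomposition puts a clique entirely inside one bag — forcing width ≥ 2. The upper and lower bounds meet at 2, so that is the treewidth.

2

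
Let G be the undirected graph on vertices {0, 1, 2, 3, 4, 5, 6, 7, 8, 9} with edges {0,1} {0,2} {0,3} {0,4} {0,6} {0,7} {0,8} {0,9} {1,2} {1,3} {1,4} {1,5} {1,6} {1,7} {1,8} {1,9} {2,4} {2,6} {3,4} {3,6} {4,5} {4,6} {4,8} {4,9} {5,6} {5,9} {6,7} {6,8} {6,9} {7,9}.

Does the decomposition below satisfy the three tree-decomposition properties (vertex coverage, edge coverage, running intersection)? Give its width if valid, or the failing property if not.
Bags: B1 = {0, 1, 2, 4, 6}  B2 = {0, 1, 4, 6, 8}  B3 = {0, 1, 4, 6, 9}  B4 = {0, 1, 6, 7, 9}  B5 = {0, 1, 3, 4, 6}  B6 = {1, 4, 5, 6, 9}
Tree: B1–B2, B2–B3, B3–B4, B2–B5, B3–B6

Every vertex of G appears in some bag (union = {0, 1, 2, 3, 4, 5, 6, 7, 8, 9}); every edge is covered by a bag; and for each vertex v the set of bags containing v is connected in the bag tree. The decomposition is therefore valid. The largest bag has 5 vertices, so the width is 4.

Yes; width 4.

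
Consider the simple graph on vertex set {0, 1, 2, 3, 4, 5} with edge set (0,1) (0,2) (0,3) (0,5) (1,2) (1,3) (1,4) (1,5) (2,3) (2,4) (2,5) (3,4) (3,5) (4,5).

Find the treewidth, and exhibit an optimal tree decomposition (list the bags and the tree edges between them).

Treewidth 4.
One such decomposition:
Bags: B1 = {0, 1, 2, 3, 5}  B2 = {1, 2, 3, 4, 5}
Tree: B1–B2

The largest bag has 5 vertices, giving width 4; this decomposition certifies tw(G) ≤ 4. On the other hand G contains the 5-clique {0, 1, 2, 3, 5}. A clique must lie in a single bag of any decomposition, so no decomposition can have width below 4. Therefore the treewidth is 4.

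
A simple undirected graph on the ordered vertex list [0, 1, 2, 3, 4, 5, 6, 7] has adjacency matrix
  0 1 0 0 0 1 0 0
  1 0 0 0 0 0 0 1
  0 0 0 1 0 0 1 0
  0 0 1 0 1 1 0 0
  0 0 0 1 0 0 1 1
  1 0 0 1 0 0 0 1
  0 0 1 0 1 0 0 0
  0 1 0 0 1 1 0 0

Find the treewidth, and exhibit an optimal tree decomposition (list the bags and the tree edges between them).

Treewidth 2.
Bags: B1 = {2, 4, 6}  B2 = {2, 3, 4}  B3 = {3, 4, 7}  B4 = {3, 5, 7}  B5 = {1, 5, 7}  B6 = {0, 1, 5}
Tree: B1–B2, B2–B3, B3–B4, B4–B5, B5–B6

Each bag holds 3 vertices, so the decomposition has width 2, which upper-bounds the treewidth. Since 6–2–3–4–6 is a cycle in G, G is not acyclic. Forests are exactly the graphs of treewidth ≤ 1, so tw(G) ≥ 2. Combining the bounds, tw(G) = 2.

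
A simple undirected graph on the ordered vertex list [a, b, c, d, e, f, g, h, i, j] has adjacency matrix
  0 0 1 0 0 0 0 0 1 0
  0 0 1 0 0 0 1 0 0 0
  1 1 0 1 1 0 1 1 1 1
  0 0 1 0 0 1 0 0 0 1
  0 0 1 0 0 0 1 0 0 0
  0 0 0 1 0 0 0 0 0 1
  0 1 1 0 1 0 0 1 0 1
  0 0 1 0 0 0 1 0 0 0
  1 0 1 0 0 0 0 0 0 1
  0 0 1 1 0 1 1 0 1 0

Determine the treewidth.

A width-2 tree decomposition is:
Bags: B1 = {c, e, g}  B2 = {c, g, j}  B3 = {c, d, j}  B4 = {b, c, g}  B5 = {c, g, h}  B6 = {d, f, j}  B7 = {c, i, j}  B8 = {a, c, i}
Tree: B1–B2, B2–B3, B2–B4, B2–B5, B3–B6, B2–B7, B7–B8
Each bag holds 3 vertices, so the decomposition has width 2, which upper-bounds the treewidth. Conversely, {c, d, j} is a clique of size 3, and the vertices of any clique must share a bag in every tree decomposition; so some bag has ≥ 3 vertices and tw(G) ≥ 2. Hence tw(G) = 2 exactly.

2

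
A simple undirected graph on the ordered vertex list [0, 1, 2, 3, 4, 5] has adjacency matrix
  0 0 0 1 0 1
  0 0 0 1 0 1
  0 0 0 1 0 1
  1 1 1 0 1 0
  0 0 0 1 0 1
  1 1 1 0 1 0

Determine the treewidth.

2

A width-2 tree decomposition is:
Bags: B1 = {3, 4, 5}  B2 = {1, 3, 5}  B3 = {0, 3, 5}  B4 = {2, 3, 5}
Tree: B1–B2, B2–B3, B3–B4
The largest bag has 3 vertices, giving width 2; this decomposition certifies tw(G) ≤ 2. The edges 3–4–5–1–3 form a cycle, so G is not a tree and its treewidth is at least 2. The upper and lower bounds meet at 2, so that is the treewidth.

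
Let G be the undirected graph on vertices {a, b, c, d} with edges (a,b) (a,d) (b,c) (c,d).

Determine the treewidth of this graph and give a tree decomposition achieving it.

Every bag has size at most 3, so the width is 3 − 1 = 2 and tw(G) ≤ 2. The edges d–c–b–a–d form a cycle, so G is not a tree and its treewidth is at least 2. Hence tw(G) = 2 exactly.

Treewidth 2.
Bags: B1 = {b, c, d}  B2 = {a, b, d}
Tree: B1–B2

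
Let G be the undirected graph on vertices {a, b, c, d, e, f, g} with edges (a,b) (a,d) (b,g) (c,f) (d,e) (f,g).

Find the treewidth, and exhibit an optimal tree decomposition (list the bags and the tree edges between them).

Treewidth 1.
One such decomposition:
Bags: B1 = {d, e}  B2 = {a, d}  B3 = {a, b}  B4 = {b, g}  B5 = {f, g}  B6 = {c, f}
Tree: B1–B2, B2–B3, B3–B4, B4–B5, B5–B6

Every bag has size at most 2, so the width is 2 − 1 = 1 and tw(G) ≤ 1. Since G has at least one edge (e.g. e–d), it is not an edgeless graph, so tw(G) ≥ 1. The upper and lower bounds meet at 1, so that is the treewidth.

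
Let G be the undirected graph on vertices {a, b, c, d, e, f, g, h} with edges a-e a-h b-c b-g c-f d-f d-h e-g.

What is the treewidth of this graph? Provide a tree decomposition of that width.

Treewidth 2.
One optimal decomposition is:
Bags: B1 = {a, e, h}  B2 = {d, e, h}  B3 = {d, e, f}  B4 = {c, e, f}  B5 = {b, c, e}  B6 = {b, e, g}
Tree: B1–B2, B2–B3, B3–B4, B4–B5, B5–B6

The largest bag has 3 vertices, giving width 2; this decomposition certifies tw(G) ≤ 2. The edges e–a–h–d–f–c–b–g–e form a cycle, so G is not a tree and its treewidth is at least 2. Hence tw(G) = 2 exactly.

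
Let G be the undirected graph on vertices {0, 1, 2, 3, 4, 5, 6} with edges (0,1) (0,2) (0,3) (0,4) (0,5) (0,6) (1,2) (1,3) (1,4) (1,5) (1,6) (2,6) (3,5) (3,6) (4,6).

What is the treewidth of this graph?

A width-3 tree decomposition is:
Bags: B1 = {0, 1, 3, 5}  B2 = {0, 1, 3, 6}  B3 = {0, 1, 4, 6}  B4 = {0, 1, 2, 6}
Tree: B1–B2, B2–B3, B2–B4
Each bag holds 4 vertices, so the decomposition has width 3, which upper-bounds the treewidth. Conversely, {0, 1, 3, 5} is a clique of size 4, and the vertices of any clique must share a bag in every tree decomposition; so some bag has ≥ 4 vertices and tw(G) ≥ 3. Therefore the treewidth is 3.

3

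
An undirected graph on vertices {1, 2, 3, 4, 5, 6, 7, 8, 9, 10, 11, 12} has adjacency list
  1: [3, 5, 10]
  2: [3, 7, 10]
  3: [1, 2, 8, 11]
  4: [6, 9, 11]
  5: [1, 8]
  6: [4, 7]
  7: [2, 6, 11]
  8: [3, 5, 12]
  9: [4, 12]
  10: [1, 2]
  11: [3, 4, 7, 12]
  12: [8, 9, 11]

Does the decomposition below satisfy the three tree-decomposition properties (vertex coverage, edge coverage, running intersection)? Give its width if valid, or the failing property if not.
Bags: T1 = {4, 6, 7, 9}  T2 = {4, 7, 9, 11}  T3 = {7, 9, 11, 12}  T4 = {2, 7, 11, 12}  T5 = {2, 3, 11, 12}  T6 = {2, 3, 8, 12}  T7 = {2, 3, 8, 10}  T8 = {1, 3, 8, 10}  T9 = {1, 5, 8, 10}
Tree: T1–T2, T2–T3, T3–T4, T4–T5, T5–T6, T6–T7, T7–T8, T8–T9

Yes; width 3.

Checking the three conditions: (i) the bags cover all of {1, 2, 3, 4, 5, 6, 7, 8, 9, 10, 11, 12}; (ii) for each edge, some bag contains both endpoints; (iii) the bags containing any fixed vertex form a subtree. All hold, so the decomposition is valid with width 4 − 1 = 3.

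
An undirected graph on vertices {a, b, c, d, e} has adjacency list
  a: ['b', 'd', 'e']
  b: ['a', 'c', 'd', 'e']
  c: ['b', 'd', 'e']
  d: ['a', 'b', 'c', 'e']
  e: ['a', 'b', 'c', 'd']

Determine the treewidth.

A width-3 tree decomposition is:
Bags: B1 = {b, c, d, e}  B2 = {a, b, d, e}
Tree: B1–B2
Each bag holds 4 vertices, so the decomposition has width 3, which upper-bounds the treewidth. On the other hand G contains the 4-clique {b, c, d, e}. A clique must lie in a single bag of any decomposition, so no decomposition can have width below 3. The upper and lower bounds meet at 3, so that is the treewidth.

3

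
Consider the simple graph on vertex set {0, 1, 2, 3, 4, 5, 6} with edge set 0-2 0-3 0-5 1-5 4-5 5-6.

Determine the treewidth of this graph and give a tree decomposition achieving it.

Treewidth 1.
One optimal decomposition is:
Bags: B1 = {0, 3}  B2 = {0, 5}  B3 = {5, 6}  B4 = {4, 5}  B5 = {1, 5}  B6 = {0, 2}
Tree: B1–B2, B2–B3, B3–B4, B3–B5, B1–B6

Every bag has size at most 2, so the width is 2 − 1 = 1 and tw(G) ≤ 1. Any graph with an edge has treewidth ≥ 1, and G has the edge 0–3. Therefore the treewidth is 1.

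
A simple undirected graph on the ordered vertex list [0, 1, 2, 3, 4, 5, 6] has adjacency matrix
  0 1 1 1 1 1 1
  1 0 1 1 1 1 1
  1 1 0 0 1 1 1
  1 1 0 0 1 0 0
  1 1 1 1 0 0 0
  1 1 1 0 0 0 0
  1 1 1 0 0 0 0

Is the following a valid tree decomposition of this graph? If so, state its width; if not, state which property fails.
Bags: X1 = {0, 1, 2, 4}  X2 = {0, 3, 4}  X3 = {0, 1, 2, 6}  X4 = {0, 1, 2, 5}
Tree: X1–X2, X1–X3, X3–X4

A tree decomposition must satisfy three properties: every vertex lies in some bag; for every edge, both endpoints lie together in some bag; and for every vertex, the bags containing it form a connected subtree. Here edge (1,3) lies in no bag, so the decomposition is invalid.

No — edge (1,3) lies in no bag.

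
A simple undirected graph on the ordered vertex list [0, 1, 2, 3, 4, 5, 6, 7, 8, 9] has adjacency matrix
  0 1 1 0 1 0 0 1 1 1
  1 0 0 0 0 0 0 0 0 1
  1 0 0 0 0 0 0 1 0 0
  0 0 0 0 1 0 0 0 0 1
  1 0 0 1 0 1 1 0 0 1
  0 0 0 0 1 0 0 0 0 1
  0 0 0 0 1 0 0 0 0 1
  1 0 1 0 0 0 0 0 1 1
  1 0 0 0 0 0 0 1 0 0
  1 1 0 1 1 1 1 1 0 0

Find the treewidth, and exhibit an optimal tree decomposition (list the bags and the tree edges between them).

Treewidth 2.
One optimal decomposition is:
Bags: B1 = {0, 4, 9}  B2 = {3, 4, 9}  B3 = {0, 1, 9}  B4 = {4, 5, 9}  B5 = {4, 6, 9}  B6 = {0, 7, 9}  B7 = {0, 7, 8}  B8 = {0, 2, 7}
Tree: B1–B2, B1–B3, B2–B4, B4–B5, B1–B6, B6–B7, B6–B8

Every bag has size at most 3, so the width is 3 − 1 = 2 and tw(G) ≤ 2. On the other hand G contains the 3-clique {0, 7, 8}. A clique must lie in a single bag of any decomposition, so no decomposition can have width below 2. Therefore the treewidth is 2.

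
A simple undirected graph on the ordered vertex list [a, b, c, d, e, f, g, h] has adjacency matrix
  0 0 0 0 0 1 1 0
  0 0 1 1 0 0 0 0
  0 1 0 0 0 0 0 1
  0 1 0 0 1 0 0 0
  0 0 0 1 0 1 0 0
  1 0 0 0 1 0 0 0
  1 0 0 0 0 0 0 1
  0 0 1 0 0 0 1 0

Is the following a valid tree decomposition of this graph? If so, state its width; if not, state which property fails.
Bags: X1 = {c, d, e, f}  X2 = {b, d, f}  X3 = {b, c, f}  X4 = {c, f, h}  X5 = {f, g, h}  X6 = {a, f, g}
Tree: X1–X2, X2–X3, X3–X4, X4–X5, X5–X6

No — bags containing vertex c are not connected in the tree.

A tree decomposition must satisfy three properties: every vertex lies in some bag; for every edge, both endpoints lie together in some bag; and for every vertex, the bags containing it form a connected subtree. Here bags containing vertex c are not connected in the tree, so the decomposition is invalid.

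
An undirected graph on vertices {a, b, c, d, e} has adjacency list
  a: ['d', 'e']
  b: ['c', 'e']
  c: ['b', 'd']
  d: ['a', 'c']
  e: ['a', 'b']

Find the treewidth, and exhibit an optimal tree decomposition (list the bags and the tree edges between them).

The largest bag has 3 vertices, giving width 2; this decomposition certifies tw(G) ≤ 2. Since e–b–c–d–a–e is a cycle in G, G is not acyclic. Forests are exactly the graphs of treewidth ≤ 1, so tw(G) ≥ 2. Hence tw(G) = 2 exactly.

Treewidth 2.
One optimal decomposition is:
Bags: B1 = {b, c, e}  B2 = {c, d, e}  B3 = {a, d, e}
Tree: B1–B2, B2–B3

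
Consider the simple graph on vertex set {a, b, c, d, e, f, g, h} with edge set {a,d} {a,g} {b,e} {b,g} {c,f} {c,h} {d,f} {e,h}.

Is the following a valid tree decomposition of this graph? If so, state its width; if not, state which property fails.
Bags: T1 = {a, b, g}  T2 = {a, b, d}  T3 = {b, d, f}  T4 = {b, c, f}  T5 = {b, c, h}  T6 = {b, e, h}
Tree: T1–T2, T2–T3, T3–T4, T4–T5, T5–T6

Every vertex of G appears in some bag (union = {a, b, c, d, e, f, g, h}); every edge is covered by a bag; and for each vertex v the set of bags containing v is connected in the bag tree. The decomposition is therefore valid. The largest bag has 3 vertices, so the width is 2.

Yes; width 2.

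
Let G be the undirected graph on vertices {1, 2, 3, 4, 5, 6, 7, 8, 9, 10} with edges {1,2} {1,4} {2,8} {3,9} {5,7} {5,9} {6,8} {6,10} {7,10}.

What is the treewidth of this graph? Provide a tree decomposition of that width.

The largest bag has 2 vertices, giving width 1; this decomposition certifies tw(G) ≤ 1. Since G has at least one edge (e.g. 3–9), it is not an edgeless graph, so tw(G) ≥ 1. Combining the bounds, tw(G) = 1.

Treewidth 1.
Bags: B1 = {3, 9}  B2 = {5, 9}  B3 = {5, 7}  B4 = {7, 10}  B5 = {6, 10}  B6 = {6, 8}  B7 = {2, 8}  B8 = {1, 2}  B9 = {1, 4}
Tree: B1–B2, B2–B3, B3–B4, B4–B5, B5–B6, B6–B7, B7–B8, B8–B9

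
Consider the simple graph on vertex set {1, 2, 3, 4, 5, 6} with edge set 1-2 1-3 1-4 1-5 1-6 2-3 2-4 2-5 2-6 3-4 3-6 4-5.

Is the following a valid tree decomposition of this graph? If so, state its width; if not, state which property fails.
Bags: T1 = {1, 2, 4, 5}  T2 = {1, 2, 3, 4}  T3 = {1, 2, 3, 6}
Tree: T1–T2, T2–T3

Every vertex of G appears in some bag (union = {1, 2, 3, 4, 5, 6}); every edge is covered by a bag; and for each vertex v the set of bags containing v is connected in the bag tree. The decomposition is therefore valid. The largest bag has 4 vertices, so the width is 3.

Yes; width 3.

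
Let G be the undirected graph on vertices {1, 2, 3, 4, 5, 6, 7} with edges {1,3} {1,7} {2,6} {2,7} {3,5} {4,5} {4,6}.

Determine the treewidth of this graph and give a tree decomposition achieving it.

Every bag has size at most 3, so the width is 3 − 1 = 2 and tw(G) ≤ 2. For the lower bound, G contains the cycle 4–5–3–1–7–2–6–4, so G is not a forest; only forests have treewidth ≤ 1, hence tw(G) ≥ 2. Combining the bounds, tw(G) = 2.

Treewidth 2.
One such decomposition:
Bags: B1 = {3, 4, 5}  B2 = {1, 3, 4}  B3 = {1, 4, 7}  B4 = {2, 4, 7}  B5 = {2, 4, 6}
Tree: B1–B2, B2–B3, B3–B4, B4–B5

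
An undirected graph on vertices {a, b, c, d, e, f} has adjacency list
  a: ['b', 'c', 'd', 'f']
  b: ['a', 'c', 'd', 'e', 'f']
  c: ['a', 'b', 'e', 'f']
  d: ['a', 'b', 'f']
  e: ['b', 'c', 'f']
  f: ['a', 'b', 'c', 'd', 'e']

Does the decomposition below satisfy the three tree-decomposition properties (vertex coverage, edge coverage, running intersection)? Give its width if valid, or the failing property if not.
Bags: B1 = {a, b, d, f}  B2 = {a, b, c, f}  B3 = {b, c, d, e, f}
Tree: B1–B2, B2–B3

A tree decomposition must satisfy three properties: every vertex lies in some bag; for every edge, both endpoints lie together in some bag; and for every vertex, the bags containing it form a connected subtree. Here bags containing vertex d are not connected in the tree, so the decomposition is invalid.

No — bags containing vertex d are not connected in the tree.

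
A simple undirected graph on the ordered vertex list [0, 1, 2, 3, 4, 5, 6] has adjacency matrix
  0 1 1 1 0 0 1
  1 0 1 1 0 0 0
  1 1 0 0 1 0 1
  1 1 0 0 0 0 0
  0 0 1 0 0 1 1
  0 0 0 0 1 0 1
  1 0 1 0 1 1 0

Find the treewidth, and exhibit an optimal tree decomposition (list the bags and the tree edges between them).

Treewidth 2.
Bags: B1 = {0, 2, 6}  B2 = {2, 4, 6}  B3 = {4, 5, 6}  B4 = {0, 1, 2}  B5 = {0, 1, 3}
Tree: B1–B2, B2–B3, B1–B4, B4–B5

The largest bag has 3 vertices, giving width 2; this decomposition certifies tw(G) ≤ 2. For the lower bound, the 3 vertices {0, 1, 2} are pairwise adjacent, and any tree decomposition puts a clique entirely inside one bag — forcing width ≥ 2. Combining the bounds, tw(G) = 2.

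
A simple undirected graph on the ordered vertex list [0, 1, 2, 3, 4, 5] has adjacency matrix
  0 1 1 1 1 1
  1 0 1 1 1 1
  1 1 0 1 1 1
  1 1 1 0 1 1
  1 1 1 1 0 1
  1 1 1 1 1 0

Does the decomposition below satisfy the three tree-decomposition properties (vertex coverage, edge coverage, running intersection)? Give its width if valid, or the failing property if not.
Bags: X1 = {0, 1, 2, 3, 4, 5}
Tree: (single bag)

Yes; width 5.

Every vertex of G appears in some bag (union = {0, 1, 2, 3, 4, 5}); every edge is covered by a bag; and for each vertex v the set of bags containing v is connected in the bag tree. The decomposition is therefore valid. The largest bag has 6 vertices, so the width is 5.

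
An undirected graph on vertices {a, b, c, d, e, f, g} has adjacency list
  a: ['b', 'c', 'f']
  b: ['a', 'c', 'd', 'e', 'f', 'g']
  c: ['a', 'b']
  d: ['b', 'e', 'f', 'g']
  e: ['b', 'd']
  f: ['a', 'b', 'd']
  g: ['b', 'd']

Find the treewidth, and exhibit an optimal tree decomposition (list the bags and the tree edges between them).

Treewidth 2.
One optimal decomposition is:
Bags: B1 = {a, b, f}  B2 = {a, b, c}  B3 = {b, d, f}  B4 = {b, d, g}  B5 = {b, d, e}
Tree: B1–B2, B1–B3, B3–B4, B4–B5

Each bag holds 3 vertices, so the decomposition has width 2, which upper-bounds the treewidth. On the other hand G contains the 3-clique {b, d, g}. A clique must lie in a single bag of any decomposition, so no decomposition can have width below 2. Therefore the treewidth is 2.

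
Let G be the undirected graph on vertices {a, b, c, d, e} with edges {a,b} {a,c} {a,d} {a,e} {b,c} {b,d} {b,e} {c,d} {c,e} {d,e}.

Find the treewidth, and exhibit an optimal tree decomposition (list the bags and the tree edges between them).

Treewidth 4.
One such decomposition:
Bags: B1 = {a, b, c, d, e}
Tree: (single bag)

A single bag containing all 5 vertices is trivially a valid decomposition of width 4. Conversely, {a, b, c, d, e} is a clique of size 5, and the vertices of any clique must share a bag in every tree decomposition; so some bag has ≥ 5 vertices and tw(G) ≥ 4. Combining the bounds, tw(G) = 4.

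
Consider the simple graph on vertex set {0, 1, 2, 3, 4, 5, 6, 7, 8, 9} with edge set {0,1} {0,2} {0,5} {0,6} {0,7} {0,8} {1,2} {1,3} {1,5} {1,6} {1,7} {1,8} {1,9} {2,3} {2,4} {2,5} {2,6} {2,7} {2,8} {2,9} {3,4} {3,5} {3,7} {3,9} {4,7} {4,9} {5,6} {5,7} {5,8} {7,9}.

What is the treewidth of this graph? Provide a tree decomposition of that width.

Treewidth 4.
One such decomposition:
Bags: B1 = {0, 1, 2, 5, 7}  B2 = {0, 1, 2, 5, 6}  B3 = {1, 2, 3, 5, 7}  B4 = {0, 1, 2, 5, 8}  B5 = {1, 2, 3, 7, 9}  B6 = {2, 3, 4, 7, 9}
Tree: B1–B2, B1–B3, B1–B4, B3–B5, B5–B6

Every bag has size at most 5, so the width is 5 − 1 = 4 and tw(G) ≤ 4. On the other hand G contains the 5-clique {1, 2, 3, 7, 9}. A clique must lie in a single bag of any decomposition, so no decomposition can have width below 4. Hence tw(G) = 4 exactly.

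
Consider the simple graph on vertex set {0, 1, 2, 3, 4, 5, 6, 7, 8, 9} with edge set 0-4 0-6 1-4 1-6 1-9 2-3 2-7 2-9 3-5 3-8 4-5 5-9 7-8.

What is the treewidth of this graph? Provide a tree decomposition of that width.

Treewidth 2.
One optimal decomposition is:
Bags: B1 = {0, 4, 6}  B2 = {1, 4, 6}  B3 = {1, 4, 5}  B4 = {1, 5, 9}  B5 = {3, 5, 9}  B6 = {2, 3, 9}  B7 = {2, 3, 8}  B8 = {2, 7, 8}
Tree: B1–B2, B2–B3, B3–B4, B4–B5, B5–B6, B6–B7, B7–B8

Each bag holds 3 vertices, so the decomposition has width 2, which upper-bounds the treewidth. Since 0–6–1–4–0 is a cycle in G, G is not acyclic. Forests are exactly the graphs of treewidth ≤ 1, so tw(G) ≥ 2. Combining the bounds, tw(G) = 2.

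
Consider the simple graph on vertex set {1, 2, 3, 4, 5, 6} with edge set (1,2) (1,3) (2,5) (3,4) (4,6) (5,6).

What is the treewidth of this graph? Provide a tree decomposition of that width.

Treewidth 2.
Bags: B1 = {1, 2, 5}  B2 = {1, 3, 5}  B3 = {3, 4, 5}  B4 = {4, 5, 6}
Tree: B1–B2, B2–B3, B3–B4

The largest bag has 3 vertices, giving width 2; this decomposition certifies tw(G) ≤ 2. For the lower bound, G contains the cycle 5–2–1–3–4–6–5, so G is not a forest; only forests have treewidth ≤ 1, hence tw(G) ≥ 2. The upper and lower bounds meet at 2, so that is the treewidth.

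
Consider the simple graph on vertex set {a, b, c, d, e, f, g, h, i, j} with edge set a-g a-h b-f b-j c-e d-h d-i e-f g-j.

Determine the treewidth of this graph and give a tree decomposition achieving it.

Every bag has size at most 2, so the width is 2 − 1 = 1 and tw(G) ≤ 1. Any graph with an edge has treewidth ≥ 1, and G has the edge i–d. The upper and lower bounds meet at 1, so that is the treewidth.

Treewidth 1.
Bags: B1 = {d, i}  B2 = {d, h}  B3 = {a, h}  B4 = {a, g}  B5 = {g, j}  B6 = {b, j}  B7 = {b, f}  B8 = {e, f}  B9 = {c, e}
Tree: B1–B2, B2–B3, B3–B4, B4–B5, B5–B6, B6–B7, B7–B8, B8–B9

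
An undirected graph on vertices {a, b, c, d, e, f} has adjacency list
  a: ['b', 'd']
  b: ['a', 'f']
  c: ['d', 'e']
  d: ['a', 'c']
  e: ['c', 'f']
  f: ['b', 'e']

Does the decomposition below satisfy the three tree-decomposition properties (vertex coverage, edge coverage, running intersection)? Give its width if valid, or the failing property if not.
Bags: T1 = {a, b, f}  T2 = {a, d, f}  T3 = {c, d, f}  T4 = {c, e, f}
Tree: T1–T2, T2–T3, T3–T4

Yes; width 2.

Vertex coverage: the bags together contain {a, b, c, d, e, f}, the full vertex set. Edge coverage: each edge of G has both endpoints in at least one bag. Running intersection: for every vertex, the bags containing it form a connected subtree. All three properties hold, so this is a valid tree decomposition of width max|bag| − 1 = 2, and hence tw(G) ≤ 2.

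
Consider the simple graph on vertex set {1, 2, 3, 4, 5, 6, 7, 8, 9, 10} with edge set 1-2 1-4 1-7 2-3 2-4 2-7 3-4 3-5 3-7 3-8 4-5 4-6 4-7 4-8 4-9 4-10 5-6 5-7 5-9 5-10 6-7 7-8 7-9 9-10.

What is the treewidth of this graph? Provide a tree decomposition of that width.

Every bag has size at most 4, so the width is 4 − 1 = 3 and tw(G) ≤ 3. For the lower bound, the 4 vertices {4, 5, 9, 10} are pairwise adjacent, and any tree decomposition puts a clique entirely inside one bag — forcing width ≥ 3. The upper and lower bounds meet at 3, so that is the treewidth.

Treewidth 3.
One optimal decomposition is:
Bags: B1 = {4, 5, 7, 9}  B2 = {4, 5, 6, 7}  B3 = {3, 4, 5, 7}  B4 = {4, 5, 9, 10}  B5 = {3, 4, 7, 8}  B6 = {2, 3, 4, 7}  B7 = {1, 2, 4, 7}
Tree: B1–B2, B2–B3, B1–B4, B3–B5, B3–B6, B6–B7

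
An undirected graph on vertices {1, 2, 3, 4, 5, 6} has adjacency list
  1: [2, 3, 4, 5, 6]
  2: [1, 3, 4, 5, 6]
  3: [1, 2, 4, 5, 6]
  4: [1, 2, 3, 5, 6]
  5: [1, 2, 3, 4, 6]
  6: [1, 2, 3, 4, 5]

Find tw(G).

5

A width-5 tree decomposition is:
Bags: B1 = {1, 2, 3, 4, 5, 6}
Tree: (single bag)
A single bag containing all 6 vertices is trivially a valid decomposition of width 5. For the lower bound, the 6 vertices {1, 2, 3, 4, 5, 6} are pairwise adjacent, and any tree decomposition puts a clique entirely inside one bag — forcing width ≥ 5. Therefore the treewidth is 5.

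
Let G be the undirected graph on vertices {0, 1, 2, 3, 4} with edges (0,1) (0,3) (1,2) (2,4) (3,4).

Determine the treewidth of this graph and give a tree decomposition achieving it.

Every bag has size at most 3, so the width is 3 − 1 = 2 and tw(G) ≤ 2. Since 2–1–0–3–4–2 is a cycle in G, G is not acyclic. Forests are exactly the graphs of treewidth ≤ 1, so tw(G) ≥ 2. Therefore the treewidth is 2.

Treewidth 2.
Bags: B1 = {0, 1, 2}  B2 = {0, 2, 3}  B3 = {2, 3, 4}
Tree: B1–B2, B2–B3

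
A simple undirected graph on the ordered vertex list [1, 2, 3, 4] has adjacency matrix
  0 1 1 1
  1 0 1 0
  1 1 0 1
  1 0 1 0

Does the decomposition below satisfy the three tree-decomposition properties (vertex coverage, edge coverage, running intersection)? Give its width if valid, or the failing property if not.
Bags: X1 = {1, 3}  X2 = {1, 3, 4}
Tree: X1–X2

A tree decomposition must satisfy three properties: every vertex lies in some bag; for every edge, both endpoints lie together in some bag; and for every vertex, the bags containing it form a connected subtree. Here vertex 2 appears in no bag, so the decomposition is invalid.

No — vertex 2 appears in no bag.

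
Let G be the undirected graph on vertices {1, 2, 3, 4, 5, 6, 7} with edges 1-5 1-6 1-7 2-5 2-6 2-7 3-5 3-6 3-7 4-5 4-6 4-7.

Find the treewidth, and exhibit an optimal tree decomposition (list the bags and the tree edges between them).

Each bag holds 4 vertices, so the decomposition has width 3, which upper-bounds the treewidth. For the lower bound: the 4 vertex sets {1,6}, {4,5}, {7}, {3} are disjoint, each induces a connected subgraph, and every pair is joined by at least one edge of G. Contracting each set to a single vertex therefore yields K_{4} as a minor, and since treewidth is minor-monotone, tw(G) ≥ tw(K_{4}) = 3. The upper and lower bounds meet at 3, so that is the treewidth.

Treewidth 3.
Bags: B1 = {1, 5, 6, 7}  B2 = {4, 5, 6, 7}  B3 = {3, 5, 6, 7}  B4 = {2, 5, 6, 7}
Tree: B1–B2, B2–B3, B3–B4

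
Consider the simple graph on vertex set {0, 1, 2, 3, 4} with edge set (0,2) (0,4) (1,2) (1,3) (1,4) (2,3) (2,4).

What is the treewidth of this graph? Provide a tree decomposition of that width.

Treewidth 2.
One optimal decomposition is:
Bags: B1 = {0, 2, 4}  B2 = {1, 2, 4}  B3 = {1, 2, 3}
Tree: B1–B2, B2–B3

Every bag has size at most 3, so the width is 3 − 1 = 2 and tw(G) ≤ 2. For the lower bound, the 3 vertices {0, 2, 4} are pairwise adjacent, and any tree decomposition puts a clique entirely inside one bag — forcing width ≥ 2. Hence tw(G) = 2 exactly.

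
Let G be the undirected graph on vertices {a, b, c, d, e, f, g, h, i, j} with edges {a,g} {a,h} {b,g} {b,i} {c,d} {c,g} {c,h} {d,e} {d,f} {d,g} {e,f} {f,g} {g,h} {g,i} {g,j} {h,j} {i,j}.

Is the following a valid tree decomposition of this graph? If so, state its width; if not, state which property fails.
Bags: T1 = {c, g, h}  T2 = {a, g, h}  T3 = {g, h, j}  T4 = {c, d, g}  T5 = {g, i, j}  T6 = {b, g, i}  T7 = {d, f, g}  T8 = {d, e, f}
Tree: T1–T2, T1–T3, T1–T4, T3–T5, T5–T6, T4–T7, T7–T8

Yes; width 2.

Every vertex of G appears in some bag (union = {a, b, c, d, e, f, g, h, i, j}); every edge is covered by a bag; and for each vertex v the set of bags containing v is connected in the bag tree. The decomposition is therefore valid. The largest bag has 3 vertices, so the width is 2.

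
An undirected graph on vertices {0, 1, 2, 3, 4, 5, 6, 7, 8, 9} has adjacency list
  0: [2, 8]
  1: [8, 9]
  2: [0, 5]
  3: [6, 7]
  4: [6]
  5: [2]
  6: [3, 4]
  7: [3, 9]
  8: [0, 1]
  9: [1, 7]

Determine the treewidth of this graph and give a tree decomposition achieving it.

Each bag holds 2 vertices, so the decomposition has width 1, which upper-bounds the treewidth. Since G has at least one edge (e.g. 4–6), it is not an edgeless graph, so tw(G) ≥ 1. Hence tw(G) = 1 exactly.

Treewidth 1.
Bags: B1 = {4, 6}  B2 = {3, 6}  B3 = {3, 7}  B4 = {7, 9}  B5 = {1, 9}  B6 = {1, 8}  B7 = {0, 8}  B8 = {0, 2}  B9 = {2, 5}
Tree: B1–B2, B2–B3, B3–B4, B4–B5, B5–B6, B6–B7, B7–B8, B8–B9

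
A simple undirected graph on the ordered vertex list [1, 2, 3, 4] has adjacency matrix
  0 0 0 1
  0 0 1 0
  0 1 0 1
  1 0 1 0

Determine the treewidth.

A width-1 tree decomposition is:
Bags: B1 = {1, 4}  B2 = {3, 4}  B3 = {2, 3}
Tree: B1–B2, B2–B3
The largest bag has 2 vertices, giving width 1; this decomposition certifies tw(G) ≤ 1. Since G has at least one edge (e.g. 1–4), it is not an edgeless graph, so tw(G) ≥ 1. The upper and lower bounds meet at 1, so that is the treewidth.

1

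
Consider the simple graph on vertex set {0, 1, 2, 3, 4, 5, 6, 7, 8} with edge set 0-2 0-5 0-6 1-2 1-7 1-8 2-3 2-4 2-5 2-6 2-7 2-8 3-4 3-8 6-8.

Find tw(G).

2

A width-2 tree decomposition is:
Bags: B1 = {2, 6, 8}  B2 = {2, 3, 8}  B3 = {1, 2, 8}  B4 = {0, 2, 6}  B5 = {2, 3, 4}  B6 = {0, 2, 5}  B7 = {1, 2, 7}
Tree: B1–B2, B2–B3, B1–B4, B2–B5, B4–B6, B3–B7
The largest bag has 3 vertices, giving width 2; this decomposition certifies tw(G) ≤ 2. On the other hand G contains the 3-clique {0, 2, 5}. A clique must lie in a single bag of any decomposition, so no decomposition can have width below 2. Hence tw(G) = 2 exactly.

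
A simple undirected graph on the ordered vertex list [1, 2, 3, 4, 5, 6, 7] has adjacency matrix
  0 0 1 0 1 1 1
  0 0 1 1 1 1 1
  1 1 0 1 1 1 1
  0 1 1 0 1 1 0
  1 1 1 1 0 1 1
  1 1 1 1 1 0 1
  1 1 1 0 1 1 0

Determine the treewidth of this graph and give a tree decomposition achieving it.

Treewidth 4.
One optimal decomposition is:
Bags: B1 = {2, 3, 5, 6, 7}  B2 = {1, 3, 5, 6, 7}  B3 = {2, 3, 4, 5, 6}
Tree: B1–B2, B1–B3

Every bag has size at most 5, so the width is 5 − 1 = 4 and tw(G) ≤ 4. Conversely, {1, 3, 5, 6, 7} is a clique of size 5, and the vertices of any clique must share a bag in every tree decomposition; so some bag has ≥ 5 vertices and tw(G) ≥ 4. The upper and lower bounds meet at 4, so that is the treewidth.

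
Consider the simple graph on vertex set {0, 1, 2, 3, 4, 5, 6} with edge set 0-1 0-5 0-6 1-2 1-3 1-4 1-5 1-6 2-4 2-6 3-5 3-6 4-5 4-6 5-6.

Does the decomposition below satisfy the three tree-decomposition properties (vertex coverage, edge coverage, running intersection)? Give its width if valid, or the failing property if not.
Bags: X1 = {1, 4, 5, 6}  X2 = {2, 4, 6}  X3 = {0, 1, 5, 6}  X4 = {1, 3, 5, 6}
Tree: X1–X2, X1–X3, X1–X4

No — edge (1,2) lies in no bag.

A tree decomposition must satisfy three properties: every vertex lies in some bag; for every edge, both endpoints lie together in some bag; and for every vertex, the bags containing it form a connected subtree. Here edge (1,2) lies in no bag, so the decomposition is invalid.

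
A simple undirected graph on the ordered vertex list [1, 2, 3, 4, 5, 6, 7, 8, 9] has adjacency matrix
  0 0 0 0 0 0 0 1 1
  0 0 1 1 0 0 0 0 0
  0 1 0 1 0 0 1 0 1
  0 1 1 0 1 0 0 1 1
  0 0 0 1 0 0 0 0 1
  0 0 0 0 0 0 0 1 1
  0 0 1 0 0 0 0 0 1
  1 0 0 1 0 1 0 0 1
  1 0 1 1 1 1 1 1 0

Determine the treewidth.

A width-2 tree decomposition is:
Bags: B1 = {4, 8, 9}  B2 = {3, 4, 9}  B3 = {4, 5, 9}  B4 = {3, 7, 9}  B5 = {1, 8, 9}  B6 = {2, 3, 4}  B7 = {6, 8, 9}
Tree: B1–B2, B1–B3, B2–B4, B1–B5, B2–B6, B5–B7
Each bag holds 3 vertices, so the decomposition has width 2, which upper-bounds the treewidth. On the other hand G contains the 3-clique {1, 8, 9}. A clique must lie in a single bag of any decomposition, so no decomposition can have width below 2. The upper and lower bounds meet at 2, so that is the treewidth.

2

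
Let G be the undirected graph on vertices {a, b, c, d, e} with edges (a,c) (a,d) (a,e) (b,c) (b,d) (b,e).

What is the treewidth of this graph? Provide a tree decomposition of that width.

Each bag holds 3 vertices, so the decomposition has width 2, which upper-bounds the treewidth. For the lower bound, G contains the cycle b–c–a–d–b, so G is not a forest; only forests have treewidth ≤ 1, hence tw(G) ≥ 2. Therefore the treewidth is 2.

Treewidth 2.
One such decomposition:
Bags: B1 = {a, b, c}  B2 = {a, b, d}  B3 = {a, b, e}
Tree: B1–B2, B2–B3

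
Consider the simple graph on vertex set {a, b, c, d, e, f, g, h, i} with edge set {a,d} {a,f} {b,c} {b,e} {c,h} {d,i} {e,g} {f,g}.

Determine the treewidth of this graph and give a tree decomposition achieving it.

Every bag has size at most 2, so the width is 2 − 1 = 1 and tw(G) ≤ 1. G has an edge, so its treewidth is at least 1. Hence tw(G) = 1 exactly.

Treewidth 1.
One such decomposition:
Bags: B1 = {d, i}  B2 = {a, d}  B3 = {a, f}  B4 = {f, g}  B5 = {e, g}  B6 = {b, e}  B7 = {b, c}  B8 = {c, h}
Tree: B1–B2, B2–B3, B3–B4, B4–B5, B5–B6, B6–B7, B7–B8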